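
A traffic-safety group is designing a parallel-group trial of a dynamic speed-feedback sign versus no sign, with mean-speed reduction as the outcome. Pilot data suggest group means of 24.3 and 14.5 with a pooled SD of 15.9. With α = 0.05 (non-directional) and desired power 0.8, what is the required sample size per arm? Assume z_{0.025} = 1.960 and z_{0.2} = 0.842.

n = 42 per group

Cohen's d = |M₁ − M₂| / SD_pooled = |24.3 − 14.5| / 15.9 = 9.8 / 15.9 = 0.616.
For two independent groups with equal n: n = 2·((z_{α/2} + z_β) / d)².
z_{α/2} + z_β = 1.960 + 0.842 = 2.802.
n = 2 × (2.802 / 0.616)² = 2 × 4.549² = 2 × 20.69 = 41.4.
Round up to the next whole participant.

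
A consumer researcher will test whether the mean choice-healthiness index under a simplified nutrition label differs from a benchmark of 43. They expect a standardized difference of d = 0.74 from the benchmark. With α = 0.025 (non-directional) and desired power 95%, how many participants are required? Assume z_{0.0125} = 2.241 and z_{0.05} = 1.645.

For a one-sample test: n = ((z_{α/2} + z_β) / d)².
z_{α/2} + z_β = 2.241 + 1.645 = 3.886.
n = (3.886 / 0.74)² = 5.251² = 27.58.
Round up.

n = 28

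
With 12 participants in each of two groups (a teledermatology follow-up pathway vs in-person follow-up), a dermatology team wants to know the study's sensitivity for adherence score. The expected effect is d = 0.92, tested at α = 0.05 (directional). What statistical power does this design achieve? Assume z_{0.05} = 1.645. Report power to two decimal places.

power ≈ 0.73

For two equal groups, power = Φ(d·√(n/2) − z_{α}).
d·√(n/2) = 0.92 × √(12/2) = 0.92 × 2.449 = 2.254.
z_β = 2.254 − 1.645 = 0.609.
Power = Φ(0.609) = 0.729.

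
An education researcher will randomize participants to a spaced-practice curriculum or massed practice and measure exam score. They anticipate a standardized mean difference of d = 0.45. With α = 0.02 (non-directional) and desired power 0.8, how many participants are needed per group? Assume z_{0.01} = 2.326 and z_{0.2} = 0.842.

n = 100 per group

For two independent groups with equal n: n = 2·((z_{α/2} + z_β) / d)².
z_{α/2} + z_β = 2.326 + 0.842 = 3.168.
n = 2 × (3.168 / 0.45)² = 2 × 7.040² = 2 × 49.56 = 99.1.
Round up to the next whole participant.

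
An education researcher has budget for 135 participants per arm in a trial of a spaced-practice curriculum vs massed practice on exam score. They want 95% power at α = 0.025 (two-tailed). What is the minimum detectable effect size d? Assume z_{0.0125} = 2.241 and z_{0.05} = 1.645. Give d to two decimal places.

For two independent groups of n = 135 each: d_min = (z_{α/2} + z_β)·√(2/n).
z-sum = 2.241 + 1.645 = 3.886.
d_min = 3.886 × √(2/135) = 3.886 × 0.1217 = 0.473.

d_min ≈ 0.47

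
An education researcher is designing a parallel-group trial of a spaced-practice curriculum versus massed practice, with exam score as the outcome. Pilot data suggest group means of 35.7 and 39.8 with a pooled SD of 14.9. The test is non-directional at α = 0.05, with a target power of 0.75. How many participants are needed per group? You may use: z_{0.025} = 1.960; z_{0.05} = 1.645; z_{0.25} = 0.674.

n = 184 per group

Cohen's d = |M₁ − M₂| / SD_pooled = |35.7 − 39.8| / 14.9 = 4.1 / 14.9 = 0.275.
For two independent groups with equal n: n = 2·((z_{α/2} + z_β) / d)².
z_{α/2} + z_β = 1.960 + 0.674 = 2.634.
n = 2 × (2.634 / 0.275)² = 2 × 9.578² = 2 × 91.74 = 183.5.
Round up to the next whole participant.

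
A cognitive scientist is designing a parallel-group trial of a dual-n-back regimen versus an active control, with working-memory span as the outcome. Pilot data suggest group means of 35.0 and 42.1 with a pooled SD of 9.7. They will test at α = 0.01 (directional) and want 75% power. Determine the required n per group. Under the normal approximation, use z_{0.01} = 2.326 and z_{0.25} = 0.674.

Cohen's d = |M₁ − M₂| / SD_pooled = |35.0 − 42.1| / 9.7 = 7.1 / 9.7 = 0.732.
For two independent groups with equal n: n = 2·((z_{α} + z_β) / d)².
z_{α} + z_β = 2.326 + 0.674 = 3.000.
n = 2 × (3.000 / 0.732)² = 2 × 4.098² = 2 × 16.80 = 33.6.
Round up to the next whole participant.

n = 34 per group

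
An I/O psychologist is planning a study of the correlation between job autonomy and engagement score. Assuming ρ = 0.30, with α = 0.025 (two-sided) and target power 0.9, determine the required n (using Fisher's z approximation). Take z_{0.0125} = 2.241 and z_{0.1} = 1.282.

Fisher's z: C = ½·ln((1+r)/(1−r)) = ½·ln(1.8571) = 0.3095.
n = ((z_{α/2} + z_β)/C)² + 3.
(2.241 + 1.282) / 0.3095 = 3.523 / 0.3095 = 11.383.
n = 11.383² + 3 = 129.57 + 3 = 132.6.
Round up.

n = 133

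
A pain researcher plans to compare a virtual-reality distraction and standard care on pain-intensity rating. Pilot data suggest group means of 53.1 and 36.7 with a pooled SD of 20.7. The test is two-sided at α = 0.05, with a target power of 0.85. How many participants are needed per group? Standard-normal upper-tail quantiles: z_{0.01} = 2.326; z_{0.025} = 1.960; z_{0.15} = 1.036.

Cohen's d = |M₁ − M₂| / SD_pooled = |53.1 − 36.7| / 20.7 = 16.4 / 20.7 = 0.792.
For two independent groups with equal n: n = 2·((z_{α/2} + z_β) / d)².
z_{α/2} + z_β = 1.960 + 1.036 = 2.996.
n = 2 × (2.996 / 0.792)² = 2 × 3.783² = 2 × 14.31 = 28.6.
Round up to the next whole participant.

n = 29 per group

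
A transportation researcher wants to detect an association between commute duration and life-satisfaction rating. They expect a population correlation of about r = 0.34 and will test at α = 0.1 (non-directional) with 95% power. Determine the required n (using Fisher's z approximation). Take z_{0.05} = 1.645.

Fisher's z: C = ½·ln((1+r)/(1−r)) = ½·ln(2.0303) = 0.3541.
n = ((z_{α/2} + z_β)/C)² + 3.
(1.645 + 1.645) / 0.3541 = 3.290 / 0.3541 = 9.291.
n = 9.291² + 3 = 86.33 + 3 = 89.3.
Round up.

n = 90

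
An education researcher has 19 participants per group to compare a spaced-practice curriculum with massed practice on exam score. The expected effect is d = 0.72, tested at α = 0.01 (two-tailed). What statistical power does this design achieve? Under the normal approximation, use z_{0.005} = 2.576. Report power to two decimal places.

For two equal groups, power = Φ(d·√(n/2) − z_{α/2}).
d·√(n/2) = 0.72 × √(19/2) = 0.72 × 3.082 = 2.219.
z_β = 2.219 − 2.576 = -0.357.
Power = Φ(-0.357) = 0.361.

power ≈ 0.36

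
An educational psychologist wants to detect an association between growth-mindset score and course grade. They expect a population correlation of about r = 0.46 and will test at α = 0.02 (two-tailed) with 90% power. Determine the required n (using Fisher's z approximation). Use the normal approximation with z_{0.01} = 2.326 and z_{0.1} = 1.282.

n = 56

Fisher's z: C = ½·ln((1+r)/(1−r)) = ½·ln(2.7037) = 0.4973.
n = ((z_{α/2} + z_β)/C)² + 3.
(2.326 + 1.282) / 0.4973 = 3.608 / 0.4973 = 7.255.
n = 7.255² + 3 = 52.64 + 3 = 55.6.
Round up.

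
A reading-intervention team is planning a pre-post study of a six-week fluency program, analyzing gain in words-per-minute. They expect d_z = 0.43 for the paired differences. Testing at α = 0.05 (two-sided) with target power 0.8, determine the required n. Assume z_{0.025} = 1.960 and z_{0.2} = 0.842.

n = 43 pairs

For a paired (one-sample on differences) test: n = ((z_{α/2} + z_β) / d)².
z_{α/2} + z_β = 1.960 + 0.842 = 2.802.
n = (2.802 / 0.43)² = 6.516² = 42.46.
Round up.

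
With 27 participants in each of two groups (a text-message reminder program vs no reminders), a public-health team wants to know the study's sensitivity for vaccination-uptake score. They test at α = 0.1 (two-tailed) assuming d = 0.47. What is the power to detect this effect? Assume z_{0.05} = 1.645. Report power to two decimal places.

For two equal groups, power = Φ(d·√(n/2) − z_{α/2}).
d·√(n/2) = 0.47 × √(27/2) = 0.47 × 3.674 = 1.727.
z_β = 1.727 − 1.645 = 0.082.
Power = Φ(0.082) = 0.533.

power ≈ 0.53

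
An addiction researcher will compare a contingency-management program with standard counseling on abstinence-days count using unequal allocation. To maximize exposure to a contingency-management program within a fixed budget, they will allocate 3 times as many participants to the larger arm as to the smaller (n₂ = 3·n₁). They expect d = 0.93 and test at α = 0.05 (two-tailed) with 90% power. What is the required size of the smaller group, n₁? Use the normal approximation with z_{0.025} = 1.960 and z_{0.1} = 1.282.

With allocation ratio k = n₂/n₁ = 3, Var(x̄₁−x̄₂) = σ²(1/n₁ + 1/(k·n₁)) = σ²·(k+1)/(k·n₁).
So n₁ = (1 + 1/k)·((z_{α/2} + z_β)/d)² = 1.333 × (3.242/0.93)².
n₁ = 1.333 × 12.15 = 16.2.
Round up: n₁ = 17, giving n₂ = 3 × 17 = 51.

n₁ = 17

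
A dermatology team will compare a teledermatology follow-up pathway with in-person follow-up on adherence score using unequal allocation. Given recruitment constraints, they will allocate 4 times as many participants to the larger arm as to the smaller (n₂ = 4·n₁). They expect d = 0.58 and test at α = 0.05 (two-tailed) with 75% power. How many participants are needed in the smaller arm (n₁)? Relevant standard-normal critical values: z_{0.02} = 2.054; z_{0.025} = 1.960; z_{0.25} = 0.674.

With allocation ratio k = n₂/n₁ = 4, Var(x̄₁−x̄₂) = σ²(1/n₁ + 1/(k·n₁)) = σ²·(k+1)/(k·n₁).
So n₁ = (1 + 1/k)·((z_{α/2} + z_β)/d)² = 1.250 × (2.634/0.58)².
n₁ = 1.250 × 20.62 = 25.8.
Round up: n₁ = 26, giving n₂ = 4 × 26 = 104.

n₁ = 26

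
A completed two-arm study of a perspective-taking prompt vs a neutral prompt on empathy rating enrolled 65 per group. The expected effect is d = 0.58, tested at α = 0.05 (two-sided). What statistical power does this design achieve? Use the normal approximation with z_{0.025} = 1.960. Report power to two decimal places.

For two equal groups, power = Φ(d·√(n/2) − z_{α/2}).
d·√(n/2) = 0.58 × √(65/2) = 0.58 × 5.701 = 3.307.
z_β = 3.307 − 1.960 = 1.347.
Power = Φ(1.347) = 0.911.

power ≈ 0.91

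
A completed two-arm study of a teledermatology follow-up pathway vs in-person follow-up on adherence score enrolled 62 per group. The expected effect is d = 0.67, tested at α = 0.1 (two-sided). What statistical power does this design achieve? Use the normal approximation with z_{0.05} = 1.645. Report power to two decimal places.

For two equal groups, power = Φ(d·√(n/2) − z_{α/2}).
d·√(n/2) = 0.67 × √(62/2) = 0.67 × 5.568 = 3.730.
z_β = 3.730 − 1.645 = 2.085.
Power = Φ(2.085) = 0.981.

power ≈ 0.98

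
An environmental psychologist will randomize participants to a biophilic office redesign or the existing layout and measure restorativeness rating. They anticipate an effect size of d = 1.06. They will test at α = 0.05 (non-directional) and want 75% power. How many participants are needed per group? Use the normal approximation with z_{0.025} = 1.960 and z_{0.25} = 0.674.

For two independent groups with equal n: n = 2·((z_{α/2} + z_β) / d)².
z_{α/2} + z_β = 1.960 + 0.674 = 2.634.
n = 2 × (2.634 / 1.06)² = 2 × 2.485² = 2 × 6.17 = 12.3.
Round up to the next whole participant.

n = 13 per group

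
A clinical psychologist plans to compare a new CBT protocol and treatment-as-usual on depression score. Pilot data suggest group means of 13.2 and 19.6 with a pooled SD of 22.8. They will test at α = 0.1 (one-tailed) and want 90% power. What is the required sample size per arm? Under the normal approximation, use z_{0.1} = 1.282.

Cohen's d = |M₁ − M₂| / SD_pooled = |13.2 − 19.6| / 22.8 = 6.4 / 22.8 = 0.281.
For two independent groups with equal n: n = 2·((z_{α} + z_β) / d)².
z_{α} + z_β = 1.282 + 1.282 = 2.564.
n = 2 × (2.564 / 0.281)² = 2 × 9.125² = 2 × 83.26 = 166.5.
Round up to the next whole participant.

n = 167 per group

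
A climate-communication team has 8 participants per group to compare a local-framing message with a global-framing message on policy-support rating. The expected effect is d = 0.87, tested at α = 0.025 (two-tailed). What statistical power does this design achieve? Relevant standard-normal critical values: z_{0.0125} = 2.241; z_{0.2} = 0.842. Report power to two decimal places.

For two equal groups, power = Φ(d·√(n/2) − z_{α/2}).
d·√(n/2) = 0.87 × √(8/2) = 0.87 × 2.000 = 1.740.
z_β = 1.740 − 2.241 = -0.501.
Power = Φ(-0.501) = 0.308.

power ≈ 0.31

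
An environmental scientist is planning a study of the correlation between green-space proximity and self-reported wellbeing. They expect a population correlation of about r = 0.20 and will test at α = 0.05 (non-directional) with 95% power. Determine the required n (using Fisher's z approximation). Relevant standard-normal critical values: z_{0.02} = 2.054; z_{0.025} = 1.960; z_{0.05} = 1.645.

n = 320

Fisher's z: C = ½·ln((1+r)/(1−r)) = ½·ln(1.5000) = 0.2027.
n = ((z_{α/2} + z_β)/C)² + 3.
(1.960 + 1.645) / 0.2027 = 3.605 / 0.2027 = 17.785.
n = 17.785² + 3 = 316.30 + 3 = 319.3.
Round up.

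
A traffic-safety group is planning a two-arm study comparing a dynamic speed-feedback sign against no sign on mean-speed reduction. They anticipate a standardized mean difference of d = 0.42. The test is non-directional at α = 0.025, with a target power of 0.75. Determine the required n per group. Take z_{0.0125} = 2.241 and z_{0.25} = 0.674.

n = 97 per group

For two independent groups with equal n: n = 2·((z_{α/2} + z_β) / d)².
z_{α/2} + z_β = 2.241 + 0.674 = 2.915.
n = 2 × (2.915 / 0.42)² = 2 × 6.940² = 2 × 48.17 = 96.3.
Round up to the next whole participant.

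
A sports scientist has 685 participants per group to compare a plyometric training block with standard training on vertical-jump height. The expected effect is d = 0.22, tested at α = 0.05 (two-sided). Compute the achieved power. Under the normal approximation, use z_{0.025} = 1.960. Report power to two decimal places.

power ≈ 0.98

For two equal groups, power = Φ(d·√(n/2) − z_{α/2}).
d·√(n/2) = 0.22 × √(685/2) = 0.22 × 18.507 = 4.071.
z_β = 4.071 − 1.960 = 2.111.
Power = Φ(2.111) = 0.983.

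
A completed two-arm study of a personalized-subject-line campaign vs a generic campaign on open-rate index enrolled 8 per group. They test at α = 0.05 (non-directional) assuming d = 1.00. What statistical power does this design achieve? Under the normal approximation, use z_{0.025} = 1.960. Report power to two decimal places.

For two equal groups, power = Φ(d·√(n/2) − z_{α/2}).
d·√(n/2) = 1.00 × √(8/2) = 1.00 × 2.000 = 2.000.
z_β = 2.000 − 1.960 = 0.040.
Power = Φ(0.040) = 0.516.

power ≈ 0.52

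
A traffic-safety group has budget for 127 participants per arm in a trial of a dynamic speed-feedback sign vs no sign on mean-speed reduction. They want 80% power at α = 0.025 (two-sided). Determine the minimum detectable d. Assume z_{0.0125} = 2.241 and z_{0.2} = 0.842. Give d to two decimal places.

d_min ≈ 0.39

For two independent groups of n = 127 each: d_min = (z_{α/2} + z_β)·√(2/n).
z-sum = 2.241 + 0.842 = 3.083.
d_min = 3.083 × √(2/127) = 3.083 × 0.1255 = 0.387.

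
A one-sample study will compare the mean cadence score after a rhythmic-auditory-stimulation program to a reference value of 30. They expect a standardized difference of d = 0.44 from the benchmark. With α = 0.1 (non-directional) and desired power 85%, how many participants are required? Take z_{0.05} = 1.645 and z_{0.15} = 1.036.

n = 38

For a one-sample test: n = ((z_{α/2} + z_β) / d)².
z_{α/2} + z_β = 1.645 + 1.036 = 2.681.
n = (2.681 / 0.44)² = 6.093² = 37.13.
Round up.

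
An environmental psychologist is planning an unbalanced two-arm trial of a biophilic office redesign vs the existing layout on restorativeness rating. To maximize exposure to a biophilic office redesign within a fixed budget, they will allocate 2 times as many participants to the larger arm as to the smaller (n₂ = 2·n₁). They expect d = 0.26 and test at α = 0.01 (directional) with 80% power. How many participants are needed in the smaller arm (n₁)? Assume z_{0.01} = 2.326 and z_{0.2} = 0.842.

With allocation ratio k = n₂/n₁ = 2, Var(x̄₁−x̄₂) = σ²(1/n₁ + 1/(k·n₁)) = σ²·(k+1)/(k·n₁).
So n₁ = (1 + 1/k)·((z_{α} + z_β)/d)² = 1.500 × (3.168/0.26)².
n₁ = 1.500 × 148.46 = 222.7.
Round up: n₁ = 223, giving n₂ = 2 × 223 = 446.

n₁ = 223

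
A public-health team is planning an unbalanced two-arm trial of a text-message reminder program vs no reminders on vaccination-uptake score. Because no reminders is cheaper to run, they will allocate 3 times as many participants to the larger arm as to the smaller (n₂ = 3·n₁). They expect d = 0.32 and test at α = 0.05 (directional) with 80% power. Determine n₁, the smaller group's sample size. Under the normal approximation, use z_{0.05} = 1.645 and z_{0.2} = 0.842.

n₁ = 81

With allocation ratio k = n₂/n₁ = 3, Var(x̄₁−x̄₂) = σ²(1/n₁ + 1/(k·n₁)) = σ²·(k+1)/(k·n₁).
So n₁ = (1 + 1/k)·((z_{α} + z_β)/d)² = 1.333 × (2.487/0.32)².
n₁ = 1.333 × 60.40 = 80.5.
Round up: n₁ = 81, giving n₂ = 3 × 81 = 243.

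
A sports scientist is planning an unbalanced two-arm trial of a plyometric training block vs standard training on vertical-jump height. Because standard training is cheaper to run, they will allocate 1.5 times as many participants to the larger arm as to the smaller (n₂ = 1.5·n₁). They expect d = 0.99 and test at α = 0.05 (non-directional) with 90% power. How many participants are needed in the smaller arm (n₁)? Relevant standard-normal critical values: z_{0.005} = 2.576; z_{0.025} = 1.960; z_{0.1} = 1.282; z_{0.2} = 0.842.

With allocation ratio k = n₂/n₁ = 1.5, Var(x̄₁−x̄₂) = σ²(1/n₁ + 1/(k·n₁)) = σ²·(k+1)/(k·n₁).
So n₁ = (1 + 1/k)·((z_{α/2} + z_β)/d)² = 1.667 × (3.242/0.99)².
n₁ = 1.667 × 10.72 = 17.9.
Round up: n₁ = 18, giving n₂ = 1.5 × 18 = 27.

n₁ = 18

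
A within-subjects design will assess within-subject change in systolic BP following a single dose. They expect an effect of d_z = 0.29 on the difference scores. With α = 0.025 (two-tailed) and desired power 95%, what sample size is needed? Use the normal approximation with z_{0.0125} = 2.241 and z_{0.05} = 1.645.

For a paired (one-sample on differences) test: n = ((z_{α/2} + z_β) / d)².
z_{α/2} + z_β = 2.241 + 1.645 = 3.886.
n = (3.886 / 0.29)² = 13.400² = 179.56.
Round up.

n = 180 pairs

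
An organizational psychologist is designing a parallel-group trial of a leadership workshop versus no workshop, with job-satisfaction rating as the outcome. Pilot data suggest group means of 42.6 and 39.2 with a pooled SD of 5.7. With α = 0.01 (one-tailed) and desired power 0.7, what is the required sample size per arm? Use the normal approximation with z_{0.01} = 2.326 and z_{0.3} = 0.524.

n = 46 per group

Cohen's d = |M₁ − M₂| / SD_pooled = |42.6 − 39.2| / 5.7 = 3.4 / 5.7 = 0.596.
For two independent groups with equal n: n = 2·((z_{α} + z_β) / d)².
z_{α} + z_β = 2.326 + 0.524 = 2.850.
n = 2 × (2.850 / 0.596)² = 2 × 4.782² = 2 × 22.87 = 45.7.
Round up to the next whole participant.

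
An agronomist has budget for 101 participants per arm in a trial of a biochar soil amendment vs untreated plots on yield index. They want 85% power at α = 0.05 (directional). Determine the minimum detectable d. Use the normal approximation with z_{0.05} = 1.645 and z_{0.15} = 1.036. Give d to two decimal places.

d_min ≈ 0.38

For two independent groups of n = 101 each: d_min = (z_{α} + z_β)·√(2/n).
z-sum = 1.645 + 1.036 = 2.681.
d_min = 2.681 × √(2/101) = 2.681 × 0.1407 = 0.377.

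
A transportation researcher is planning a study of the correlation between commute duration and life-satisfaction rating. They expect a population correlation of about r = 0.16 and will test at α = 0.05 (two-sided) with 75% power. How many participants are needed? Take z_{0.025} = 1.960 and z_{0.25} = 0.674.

Fisher's z: C = ½·ln((1+r)/(1−r)) = ½·ln(1.3810) = 0.1614.
n = ((z_{α/2} + z_β)/C)² + 3.
(1.960 + 0.674) / 0.1614 = 2.634 / 0.1614 = 16.320.
n = 16.320² + 3 = 266.33 + 3 = 269.3.
Round up.

n = 270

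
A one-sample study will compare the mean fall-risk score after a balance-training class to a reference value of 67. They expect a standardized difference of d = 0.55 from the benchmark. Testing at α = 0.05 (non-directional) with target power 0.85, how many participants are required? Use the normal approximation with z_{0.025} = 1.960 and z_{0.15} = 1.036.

n = 30

For a one-sample test: n = ((z_{α/2} + z_β) / d)².
z_{α/2} + z_β = 1.960 + 1.036 = 2.996.
n = (2.996 / 0.55)² = 5.447² = 29.67.
Round up.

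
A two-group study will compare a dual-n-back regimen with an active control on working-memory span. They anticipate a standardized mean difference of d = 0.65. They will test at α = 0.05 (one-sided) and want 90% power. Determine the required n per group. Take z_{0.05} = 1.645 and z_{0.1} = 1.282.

n = 41 per group

For two independent groups with equal n: n = 2·((z_{α} + z_β) / d)².
z_{α} + z_β = 1.645 + 1.282 = 2.927.
n = 2 × (2.927 / 0.65)² = 2 × 4.503² = 2 × 20.28 = 40.6.
Round up to the next whole participant.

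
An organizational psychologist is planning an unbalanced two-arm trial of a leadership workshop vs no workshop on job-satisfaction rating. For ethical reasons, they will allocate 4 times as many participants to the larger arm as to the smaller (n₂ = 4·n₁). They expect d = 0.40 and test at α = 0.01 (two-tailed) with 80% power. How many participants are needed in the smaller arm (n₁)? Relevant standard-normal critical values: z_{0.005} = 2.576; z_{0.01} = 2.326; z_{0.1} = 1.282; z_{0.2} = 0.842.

n₁ = 92

With allocation ratio k = n₂/n₁ = 4, Var(x̄₁−x̄₂) = σ²(1/n₁ + 1/(k·n₁)) = σ²·(k+1)/(k·n₁).
So n₁ = (1 + 1/k)·((z_{α/2} + z_β)/d)² = 1.250 × (3.418/0.40)².
n₁ = 1.250 × 73.02 = 91.3.
Round up: n₁ = 92, giving n₂ = 4 × 92 = 368.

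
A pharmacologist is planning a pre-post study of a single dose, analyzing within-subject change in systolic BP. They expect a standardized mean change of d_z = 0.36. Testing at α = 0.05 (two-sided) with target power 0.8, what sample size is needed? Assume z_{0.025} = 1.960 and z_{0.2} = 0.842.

For a paired (one-sample on differences) test: n = ((z_{α/2} + z_β) / d)².
z_{α/2} + z_β = 1.960 + 0.842 = 2.802.
n = (2.802 / 0.36)² = 7.783² = 60.58.
Round up.

n = 61 pairs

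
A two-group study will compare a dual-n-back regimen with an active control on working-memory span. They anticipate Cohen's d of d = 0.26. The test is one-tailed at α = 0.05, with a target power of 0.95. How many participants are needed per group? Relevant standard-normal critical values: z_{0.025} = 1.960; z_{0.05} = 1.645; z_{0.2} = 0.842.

n = 321 per group

For two independent groups with equal n: n = 2·((z_{α} + z_β) / d)².
z_{α} + z_β = 1.645 + 1.645 = 3.290.
n = 2 × (3.290 / 0.26)² = 2 × 12.654² = 2 × 160.12 = 320.2.
Round up to the next whole participant.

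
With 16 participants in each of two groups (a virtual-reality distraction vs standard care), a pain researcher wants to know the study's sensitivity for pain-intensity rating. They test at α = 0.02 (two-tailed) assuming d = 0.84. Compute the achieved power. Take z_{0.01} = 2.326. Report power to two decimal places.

For two equal groups, power = Φ(d·√(n/2) − z_{α/2}).
d·√(n/2) = 0.84 × √(16/2) = 0.84 × 2.828 = 2.376.
z_β = 2.376 − 2.326 = 0.050.
Power = Φ(0.050) = 0.520.

power ≈ 0.52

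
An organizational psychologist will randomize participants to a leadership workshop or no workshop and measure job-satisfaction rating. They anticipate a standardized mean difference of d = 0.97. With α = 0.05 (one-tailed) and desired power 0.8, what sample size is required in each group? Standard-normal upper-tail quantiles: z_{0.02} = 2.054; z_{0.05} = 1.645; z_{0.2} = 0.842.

For two independent groups with equal n: n = 2·((z_{α} + z_β) / d)².
z_{α} + z_β = 1.645 + 0.842 = 2.487.
n = 2 × (2.487 / 0.97)² = 2 × 2.564² = 2 × 6.57 = 13.1.
Round up to the next whole participant.

n = 14 per group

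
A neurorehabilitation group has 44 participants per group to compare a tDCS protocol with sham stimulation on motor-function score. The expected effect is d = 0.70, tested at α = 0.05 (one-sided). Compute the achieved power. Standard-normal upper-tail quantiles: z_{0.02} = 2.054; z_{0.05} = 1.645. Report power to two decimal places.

power ≈ 0.95

For two equal groups, power = Φ(d·√(n/2) − z_{α}).
d·√(n/2) = 0.70 × √(44/2) = 0.70 × 4.690 = 3.283.
z_β = 3.283 − 1.645 = 1.638.
Power = Φ(1.638) = 0.949.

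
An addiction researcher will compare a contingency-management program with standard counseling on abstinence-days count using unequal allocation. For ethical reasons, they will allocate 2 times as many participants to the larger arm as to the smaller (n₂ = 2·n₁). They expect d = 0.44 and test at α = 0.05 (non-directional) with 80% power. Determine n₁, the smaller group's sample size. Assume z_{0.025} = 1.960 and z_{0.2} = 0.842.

With allocation ratio k = n₂/n₁ = 2, Var(x̄₁−x̄₂) = σ²(1/n₁ + 1/(k·n₁)) = σ²·(k+1)/(k·n₁).
So n₁ = (1 + 1/k)·((z_{α/2} + z_β)/d)² = 1.500 × (2.802/0.44)².
n₁ = 1.500 × 40.55 = 60.8.
Round up: n₁ = 61, giving n₂ = 2 × 61 = 122.

n₁ = 61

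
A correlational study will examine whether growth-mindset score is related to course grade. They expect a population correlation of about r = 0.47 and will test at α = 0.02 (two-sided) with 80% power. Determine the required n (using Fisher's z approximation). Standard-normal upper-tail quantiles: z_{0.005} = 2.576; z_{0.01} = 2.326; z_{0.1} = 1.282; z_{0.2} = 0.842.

n = 42

Fisher's z: C = ½·ln((1+r)/(1−r)) = ½·ln(2.7736) = 0.5101.
n = ((z_{α/2} + z_β)/C)² + 3.
(2.326 + 0.842) / 0.5101 = 3.168 / 0.5101 = 6.211.
n = 6.211² + 3 = 38.57 + 3 = 41.6.
Round up.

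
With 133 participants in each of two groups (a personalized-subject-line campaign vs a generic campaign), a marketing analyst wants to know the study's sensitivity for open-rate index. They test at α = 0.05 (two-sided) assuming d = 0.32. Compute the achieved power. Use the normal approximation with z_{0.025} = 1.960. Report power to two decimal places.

For two equal groups, power = Φ(d·√(n/2) − z_{α/2}).
d·√(n/2) = 0.32 × √(133/2) = 0.32 × 8.155 = 2.610.
z_β = 2.610 − 1.960 = 0.650.
Power = Φ(0.650) = 0.742.

power ≈ 0.74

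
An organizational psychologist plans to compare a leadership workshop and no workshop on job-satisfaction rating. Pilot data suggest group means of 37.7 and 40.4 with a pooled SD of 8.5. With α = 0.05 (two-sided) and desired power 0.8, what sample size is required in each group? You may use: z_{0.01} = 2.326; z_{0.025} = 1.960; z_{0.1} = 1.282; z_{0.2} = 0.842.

Cohen's d = |M₁ − M₂| / SD_pooled = |37.7 − 40.4| / 8.5 = 2.7 / 8.5 = 0.318.
For two independent groups with equal n: n = 2·((z_{α/2} + z_β) / d)².
z_{α/2} + z_β = 1.960 + 0.842 = 2.802.
n = 2 × (2.802 / 0.318)² = 2 × 8.811² = 2 × 77.64 = 155.3.
Round up to the next whole participant.

n = 156 per group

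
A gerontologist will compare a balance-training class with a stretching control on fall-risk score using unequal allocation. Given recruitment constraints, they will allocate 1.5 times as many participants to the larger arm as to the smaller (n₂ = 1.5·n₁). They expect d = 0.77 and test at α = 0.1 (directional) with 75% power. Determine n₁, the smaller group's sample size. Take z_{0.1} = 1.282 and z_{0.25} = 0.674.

n₁ = 11

With allocation ratio k = n₂/n₁ = 1.5, Var(x̄₁−x̄₂) = σ²(1/n₁ + 1/(k·n₁)) = σ²·(k+1)/(k·n₁).
So n₁ = (1 + 1/k)·((z_{α} + z_β)/d)² = 1.667 × (1.956/0.77)².
n₁ = 1.667 × 6.45 = 10.8.
Round up: n₁ = 11, giving n₂ = ⌈1.5 × 11⌉ = ⌈16.5⌉ = 17.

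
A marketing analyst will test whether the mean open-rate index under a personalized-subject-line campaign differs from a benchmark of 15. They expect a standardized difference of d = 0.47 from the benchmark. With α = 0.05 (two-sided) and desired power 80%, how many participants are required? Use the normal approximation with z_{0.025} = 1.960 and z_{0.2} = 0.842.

n = 36

For a one-sample test: n = ((z_{α/2} + z_β) / d)².
z_{α/2} + z_β = 1.960 + 0.842 = 2.802.
n = (2.802 / 0.47)² = 5.962² = 35.54.
Round up.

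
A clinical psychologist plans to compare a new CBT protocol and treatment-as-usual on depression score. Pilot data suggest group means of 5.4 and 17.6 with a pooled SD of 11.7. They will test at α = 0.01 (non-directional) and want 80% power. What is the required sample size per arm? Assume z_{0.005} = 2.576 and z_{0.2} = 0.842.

n = 22 per group

Cohen's d = |M₁ − M₂| / SD_pooled = |5.4 − 17.6| / 11.7 = 12.2 / 11.7 = 1.043.
For two independent groups with equal n: n = 2·((z_{α/2} + z_β) / d)².
z_{α/2} + z_β = 2.576 + 0.842 = 3.418.
n = 2 × (3.418 / 1.043)² = 2 × 3.277² = 2 × 10.74 = 21.5.
Round up to the next whole participant.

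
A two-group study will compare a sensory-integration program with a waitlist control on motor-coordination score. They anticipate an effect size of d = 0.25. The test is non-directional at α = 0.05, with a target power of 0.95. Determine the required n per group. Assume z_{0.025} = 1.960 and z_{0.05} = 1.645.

For two independent groups with equal n: n = 2·((z_{α/2} + z_β) / d)².
z_{α/2} + z_β = 1.960 + 1.645 = 3.605.
n = 2 × (3.605 / 0.25)² = 2 × 14.420² = 2 × 207.94 = 415.9.
Round up to the next whole participant.

n = 416 per group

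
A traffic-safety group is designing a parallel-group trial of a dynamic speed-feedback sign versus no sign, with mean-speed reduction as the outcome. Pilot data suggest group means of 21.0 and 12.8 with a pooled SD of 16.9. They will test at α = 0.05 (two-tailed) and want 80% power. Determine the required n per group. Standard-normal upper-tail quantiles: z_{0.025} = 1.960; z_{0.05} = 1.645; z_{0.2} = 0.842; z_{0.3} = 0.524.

n = 67 per group

Cohen's d = |M₁ − M₂| / SD_pooled = |21.0 − 12.8| / 16.9 = 8.2 / 16.9 = 0.485.
For two independent groups with equal n: n = 2·((z_{α/2} + z_β) / d)².
z_{α/2} + z_β = 1.960 + 0.842 = 2.802.
n = 2 × (2.802 / 0.485)² = 2 × 5.777² = 2 × 33.38 = 66.8.
Round up to the next whole participant.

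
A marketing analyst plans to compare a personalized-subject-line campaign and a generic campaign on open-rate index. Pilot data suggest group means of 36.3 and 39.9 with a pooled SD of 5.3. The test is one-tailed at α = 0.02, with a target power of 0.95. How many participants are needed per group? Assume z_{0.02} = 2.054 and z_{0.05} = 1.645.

n = 60 per group

Cohen's d = |M₁ − M₂| / SD_pooled = |36.3 − 39.9| / 5.3 = 3.6 / 5.3 = 0.679.
For two independent groups with equal n: n = 2·((z_{α} + z_β) / d)².
z_{α} + z_β = 2.054 + 1.645 = 3.699.
n = 2 × (3.699 / 0.679)² = 2 × 5.448² = 2 × 29.68 = 59.4.
Round up to the next whole participant.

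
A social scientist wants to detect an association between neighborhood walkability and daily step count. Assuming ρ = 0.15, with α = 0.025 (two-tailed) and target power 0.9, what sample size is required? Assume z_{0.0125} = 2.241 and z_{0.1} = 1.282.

n = 547

Fisher's z: C = ½·ln((1+r)/(1−r)) = ½·ln(1.3529) = 0.1511.
n = ((z_{α/2} + z_β)/C)² + 3.
(2.241 + 1.282) / 0.1511 = 3.523 / 0.1511 = 23.316.
n = 23.316² + 3 = 543.62 + 3 = 546.6.
Round up.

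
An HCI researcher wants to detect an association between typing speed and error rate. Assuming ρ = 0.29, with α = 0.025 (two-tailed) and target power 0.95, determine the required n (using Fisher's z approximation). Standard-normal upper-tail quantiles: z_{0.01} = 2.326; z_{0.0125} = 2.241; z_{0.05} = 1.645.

Fisher's z: C = ½·ln((1+r)/(1−r)) = ½·ln(1.8169) = 0.2986.
n = ((z_{α/2} + z_β)/C)² + 3.
(2.241 + 1.645) / 0.2986 = 3.886 / 0.2986 = 13.014.
n = 13.014² + 3 = 169.37 + 3 = 172.4.
Round up.

n = 173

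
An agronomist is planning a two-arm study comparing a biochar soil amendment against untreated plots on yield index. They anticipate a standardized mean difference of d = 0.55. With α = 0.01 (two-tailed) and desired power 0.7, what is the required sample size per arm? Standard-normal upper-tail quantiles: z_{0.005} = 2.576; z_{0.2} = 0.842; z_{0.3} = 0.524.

n = 64 per group

For two independent groups with equal n: n = 2·((z_{α/2} + z_β) / d)².
z_{α/2} + z_β = 2.576 + 0.524 = 3.100.
n = 2 × (3.100 / 0.55)² = 2 × 5.636² = 2 × 31.77 = 63.5.
Round up to the next whole participant.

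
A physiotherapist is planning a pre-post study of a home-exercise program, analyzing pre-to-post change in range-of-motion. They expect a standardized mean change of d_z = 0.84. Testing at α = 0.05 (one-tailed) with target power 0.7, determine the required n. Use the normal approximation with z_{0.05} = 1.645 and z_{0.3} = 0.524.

n = 7 pairs

For a paired (one-sample on differences) test: n = ((z_{α} + z_β) / d)².
z_{α} + z_β = 1.645 + 0.524 = 2.169.
n = (2.169 / 0.84)² = 2.582² = 6.67.
Round up.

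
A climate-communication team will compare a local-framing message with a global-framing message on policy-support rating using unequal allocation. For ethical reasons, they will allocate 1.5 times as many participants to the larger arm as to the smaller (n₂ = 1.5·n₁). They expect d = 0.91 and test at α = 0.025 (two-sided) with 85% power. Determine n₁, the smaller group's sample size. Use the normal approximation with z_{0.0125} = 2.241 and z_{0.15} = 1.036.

n₁ = 22

With allocation ratio k = n₂/n₁ = 1.5, Var(x̄₁−x̄₂) = σ²(1/n₁ + 1/(k·n₁)) = σ²·(k+1)/(k·n₁).
So n₁ = (1 + 1/k)·((z_{α/2} + z_β)/d)² = 1.667 × (3.277/0.91)².
n₁ = 1.667 × 12.97 = 21.6.
Round up: n₁ = 22, giving n₂ = 1.5 × 22 = 33.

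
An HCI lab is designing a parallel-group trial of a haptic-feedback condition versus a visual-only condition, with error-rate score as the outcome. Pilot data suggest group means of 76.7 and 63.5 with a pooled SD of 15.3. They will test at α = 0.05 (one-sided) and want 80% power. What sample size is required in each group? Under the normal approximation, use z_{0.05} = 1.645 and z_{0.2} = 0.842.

n = 17 per group

Cohen's d = |M₁ − M₂| / SD_pooled = |76.7 − 63.5| / 15.3 = 13.2 / 15.3 = 0.863.
For two independent groups with equal n: n = 2·((z_{α} + z_β) / d)².
z_{α} + z_β = 1.645 + 0.842 = 2.487.
n = 2 × (2.487 / 0.863)² = 2 × 2.882² = 2 × 8.30 = 16.6.
Round up to the next whole participant.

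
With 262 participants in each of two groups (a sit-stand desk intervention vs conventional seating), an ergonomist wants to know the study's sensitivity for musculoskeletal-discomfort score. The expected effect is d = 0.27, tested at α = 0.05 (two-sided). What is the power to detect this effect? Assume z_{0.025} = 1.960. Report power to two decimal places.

For two equal groups, power = Φ(d·√(n/2) − z_{α/2}).
d·√(n/2) = 0.27 × √(262/2) = 0.27 × 11.446 = 3.090.
z_β = 3.090 − 1.960 = 1.130.
Power = Φ(1.130) = 0.871.

power ≈ 0.87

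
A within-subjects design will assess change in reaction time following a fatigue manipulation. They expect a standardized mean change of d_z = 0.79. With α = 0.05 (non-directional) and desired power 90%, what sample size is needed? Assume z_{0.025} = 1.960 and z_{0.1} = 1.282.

n = 17 pairs

For a paired (one-sample on differences) test: n = ((z_{α/2} + z_β) / d)².
z_{α/2} + z_β = 1.960 + 1.282 = 3.242.
n = (3.242 / 0.79)² = 4.104² = 16.84.
Round up.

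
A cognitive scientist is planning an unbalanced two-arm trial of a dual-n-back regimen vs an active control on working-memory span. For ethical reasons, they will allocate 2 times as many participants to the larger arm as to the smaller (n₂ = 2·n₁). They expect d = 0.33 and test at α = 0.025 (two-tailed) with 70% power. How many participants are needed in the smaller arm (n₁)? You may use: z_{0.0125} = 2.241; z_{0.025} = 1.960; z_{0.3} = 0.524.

n₁ = 106

With allocation ratio k = n₂/n₁ = 2, Var(x̄₁−x̄₂) = σ²(1/n₁ + 1/(k·n₁)) = σ²·(k+1)/(k·n₁).
So n₁ = (1 + 1/k)·((z_{α/2} + z_β)/d)² = 1.500 × (2.765/0.33)².
n₁ = 1.500 × 70.20 = 105.3.
Round up: n₁ = 106, giving n₂ = 2 × 106 = 212.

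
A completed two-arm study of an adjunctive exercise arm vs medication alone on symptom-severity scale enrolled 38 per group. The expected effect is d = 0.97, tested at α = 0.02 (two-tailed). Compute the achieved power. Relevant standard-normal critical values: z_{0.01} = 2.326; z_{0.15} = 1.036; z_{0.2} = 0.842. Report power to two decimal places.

power ≈ 0.97

For two equal groups, power = Φ(d·√(n/2) − z_{α/2}).
d·√(n/2) = 0.97 × √(38/2) = 0.97 × 4.359 = 4.228.
z_β = 4.228 − 2.326 = 1.902.
Power = Φ(1.902) = 0.971.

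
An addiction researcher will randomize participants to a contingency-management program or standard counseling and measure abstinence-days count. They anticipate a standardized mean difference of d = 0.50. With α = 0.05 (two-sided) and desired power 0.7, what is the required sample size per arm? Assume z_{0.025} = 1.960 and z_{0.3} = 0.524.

For two independent groups with equal n: n = 2·((z_{α/2} + z_β) / d)².
z_{α/2} + z_β = 1.960 + 0.524 = 2.484.
n = 2 × (2.484 / 0.50)² = 2 × 4.968² = 2 × 24.68 = 49.4.
Round up to the next whole participant.

n = 50 per group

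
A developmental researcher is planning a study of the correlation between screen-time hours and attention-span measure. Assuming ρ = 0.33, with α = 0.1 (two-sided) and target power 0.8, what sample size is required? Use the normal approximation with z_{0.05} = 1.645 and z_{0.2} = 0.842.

Fisher's z: C = ½·ln((1+r)/(1−r)) = ½·ln(1.9851) = 0.3428.
n = ((z_{α/2} + z_β)/C)² + 3.
(1.645 + 0.842) / 0.3428 = 2.487 / 0.3428 = 7.255.
n = 7.255² + 3 = 52.63 + 3 = 55.6.
Round up.

n = 56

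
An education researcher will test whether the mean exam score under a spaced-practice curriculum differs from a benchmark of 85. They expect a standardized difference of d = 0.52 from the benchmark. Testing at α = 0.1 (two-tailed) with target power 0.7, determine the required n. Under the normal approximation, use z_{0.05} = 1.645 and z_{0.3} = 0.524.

For a one-sample test: n = ((z_{α/2} + z_β) / d)².
z_{α/2} + z_β = 1.645 + 0.524 = 2.169.
n = (2.169 / 0.52)² = 4.171² = 17.40.
Round up.

n = 18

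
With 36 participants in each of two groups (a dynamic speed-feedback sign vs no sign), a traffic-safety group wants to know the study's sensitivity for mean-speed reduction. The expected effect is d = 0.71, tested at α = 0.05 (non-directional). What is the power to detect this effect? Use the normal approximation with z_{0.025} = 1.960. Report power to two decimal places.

power ≈ 0.85

For two equal groups, power = Φ(d·√(n/2) − z_{α/2}).
d·√(n/2) = 0.71 × √(36/2) = 0.71 × 4.243 = 3.012.
z_β = 3.012 − 1.960 = 1.052.
Power = Φ(1.052) = 0.854.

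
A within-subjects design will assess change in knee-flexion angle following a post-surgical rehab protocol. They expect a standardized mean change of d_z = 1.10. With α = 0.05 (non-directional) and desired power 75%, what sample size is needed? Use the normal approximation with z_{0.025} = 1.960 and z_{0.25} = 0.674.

For a paired (one-sample on differences) test: n = ((z_{α/2} + z_β) / d)².
z_{α/2} + z_β = 1.960 + 0.674 = 2.634.
n = (2.634 / 1.10)² = 2.395² = 5.73.
Round up.

n = 6 pairs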